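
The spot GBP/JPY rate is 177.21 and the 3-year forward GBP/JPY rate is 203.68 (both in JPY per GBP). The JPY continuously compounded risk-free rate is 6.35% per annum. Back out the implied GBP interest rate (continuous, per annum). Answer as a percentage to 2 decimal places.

F = S·e^((r_JPY − r_GBP)T) ⇒ r_GBP = r_JPY − ln(F/S)/T
ln(203.68/177.21) = 0.139215; /(3) = 0.046405
r_GBP = 0.0635 − 0.046405 = 0.017095
r_GBP = 1.71%

1.71%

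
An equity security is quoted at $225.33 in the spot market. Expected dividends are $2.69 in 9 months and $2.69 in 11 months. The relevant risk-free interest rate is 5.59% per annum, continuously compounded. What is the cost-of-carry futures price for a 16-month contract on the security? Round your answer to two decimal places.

$237.23

PV(dividends) I = 2.69·e^(−0.0559·9/12) + 2.69·e^(−0.0559·11/12)
I = 2.5796 + 2.5556 = 5.1352
F = (S − I)·e^(rT) = (225.33 − 5.1352) · e^(0.0559·16/12)
= 220.1948 · e^0.074533 = 220.1948 × 1.077381 = $237.23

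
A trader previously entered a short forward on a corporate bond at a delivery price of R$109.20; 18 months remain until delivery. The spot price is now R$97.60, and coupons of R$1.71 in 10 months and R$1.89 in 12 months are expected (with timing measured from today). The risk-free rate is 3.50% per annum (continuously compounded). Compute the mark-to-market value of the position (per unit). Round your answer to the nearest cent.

PV(remaining coupons) I = 1.71·e^(−0.0350·10/12) + 1.89·e^(−0.0350·12/12) = 3.4858
Current forward F = (S − I)·e^(rT) = (97.60 − 3.4858)·e^(0.0350·18/12) = 94.1142 × 1.053903 = 99.1872
Value (long) = (F − K)·e^(−rT) = (99.1872 − 109.20) × 0.948854 = -9.5007
Short position value = −(long value) = R$9.50

R$9.50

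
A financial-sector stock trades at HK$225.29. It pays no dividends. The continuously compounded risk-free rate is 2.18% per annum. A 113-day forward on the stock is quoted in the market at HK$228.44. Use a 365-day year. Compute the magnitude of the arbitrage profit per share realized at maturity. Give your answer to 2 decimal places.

HK$1.62 per share

Fair forward: F* = S·e^(carry·T), with carry = r = 0.0218
F* = 225.29 · e^(0.0218 × 113/365) = 225.29 · e^0.006749 = 225.29 × 1.006772 = HK$226.8157
Market HK$228.44 > fair HK$226.8157: forward overpriced → cash-and-carry (buy spot, short the forward).
At maturity, profit = |F_mkt − F*| = |228.44 − 226.8157| = HK$1.62 per share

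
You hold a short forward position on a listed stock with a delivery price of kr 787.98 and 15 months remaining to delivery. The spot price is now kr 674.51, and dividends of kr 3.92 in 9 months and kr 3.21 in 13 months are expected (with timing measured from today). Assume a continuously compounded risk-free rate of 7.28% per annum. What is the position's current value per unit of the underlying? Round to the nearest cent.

kr 51.61

PV(remaining dividends) I = 3.92·e^(−0.0728·9/12) + 3.21·e^(−0.0728·13/12) = 6.6783
Current forward F = (S − I)·e^(rT) = (674.51 − 6.6783)·e^(0.0728·15/12) = 667.8317 × 1.095269 = 731.4554
Value (long) = (F − K)·e^(−rT) = (731.4554 − 787.98) × 0.913018 = -51.6080
Short position value = −(long value) = kr 51.61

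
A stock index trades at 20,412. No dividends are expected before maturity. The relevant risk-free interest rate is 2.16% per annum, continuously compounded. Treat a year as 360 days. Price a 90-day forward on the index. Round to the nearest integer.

F = S·e^(rT) = 20412 · e^(0.0216 × 90/360)
= 20412 · e^0.005400 = 20412 × 1.005415
F = 20,523

20,523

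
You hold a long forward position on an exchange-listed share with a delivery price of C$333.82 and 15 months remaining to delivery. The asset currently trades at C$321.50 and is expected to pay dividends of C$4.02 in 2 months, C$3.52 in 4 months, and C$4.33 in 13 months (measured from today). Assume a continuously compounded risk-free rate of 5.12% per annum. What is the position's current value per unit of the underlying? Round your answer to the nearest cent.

-C$3.17

PV(remaining dividends) I = 4.02·e^(−0.0512·2/12) + 3.52·e^(−0.0512·4/12) + 4.33·e^(−0.0512·13/12) = 11.5426
Current forward F = (S − I)·e^(rT) = (321.50 − 11.5426)·e^(0.0512·15/12) = 309.9574 × 1.066092 = 330.4431
Value (long) = (F − K)·e^(−rT) = (330.4431 − 333.82) × 0.938005 = -3.1675
Value = -C$3.17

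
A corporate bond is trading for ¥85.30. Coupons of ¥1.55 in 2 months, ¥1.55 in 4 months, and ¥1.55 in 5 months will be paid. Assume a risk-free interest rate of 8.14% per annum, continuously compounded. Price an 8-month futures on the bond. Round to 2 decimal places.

¥85.27

PV(coupons) I = 1.55·e^(−0.0814·2/12) + 1.55·e^(−0.0814·4/12) + 1.55·e^(−0.0814·5/12)
I = 1.5291 + 1.5085 + 1.4983 = 4.5359
F = (S − I)·e^(rT) = (85.30 − 4.5359) · e^(0.0814·8/12)
= 80.7641 · e^0.054267 = 80.7641 × 1.055766 = ¥85.27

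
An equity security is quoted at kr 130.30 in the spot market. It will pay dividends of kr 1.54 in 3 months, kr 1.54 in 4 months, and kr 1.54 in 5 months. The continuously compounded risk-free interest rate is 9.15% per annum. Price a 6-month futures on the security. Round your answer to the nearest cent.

PV(dividends) I = 1.54·e^(−0.0915·3/12) + 1.54·e^(−0.0915·4/12) + 1.54·e^(−0.0915·5/12)
I = 1.5052 + 1.4937 + 1.4824 = 4.4813
F = (S − I)·e^(rT) = (130.30 − 4.4813) · e^(0.0915·6/12)
= 125.8187 · e^0.045750 = 125.8187 × 1.046813 = kr 131.71

kr 131.71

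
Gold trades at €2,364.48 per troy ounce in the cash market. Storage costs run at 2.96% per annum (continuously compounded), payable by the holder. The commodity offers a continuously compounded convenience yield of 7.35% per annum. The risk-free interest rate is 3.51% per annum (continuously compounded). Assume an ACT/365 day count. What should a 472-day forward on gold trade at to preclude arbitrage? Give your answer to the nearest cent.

€2,337.73 per troy ounce

Net carry = r + u − y = 0.0351 + 0.0296 − 0.0735 = -0.0088
F = S·e^((r+u−y)T) = 2364.48 · e^(-0.0088 × 472/365) = 2364.48 · e^-0.01137973
= 2364.48 × 0.98868477 = €2,337.73 per troy ounce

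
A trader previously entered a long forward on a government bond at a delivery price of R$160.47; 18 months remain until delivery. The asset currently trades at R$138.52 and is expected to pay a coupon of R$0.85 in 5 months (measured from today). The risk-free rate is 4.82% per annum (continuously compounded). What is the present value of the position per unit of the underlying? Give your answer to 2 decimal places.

-R$11.59

PV(remaining coupons) I = 0.85·e^(−0.0482·5/12) = 0.8331
Current forward F = (S − I)·e^(rT) = (138.52 − 0.8331)·e^(0.0482·18/12) = 137.6869 × 1.074978 = 148.0104
Value (long) = (F − K)·e^(−rT) = (148.0104 − 160.47) × 0.930252 = -11.5906
Value = -R$11.59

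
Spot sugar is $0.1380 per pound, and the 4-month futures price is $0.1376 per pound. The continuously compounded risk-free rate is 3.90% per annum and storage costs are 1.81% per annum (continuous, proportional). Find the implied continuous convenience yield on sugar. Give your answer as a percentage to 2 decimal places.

F = S·e^((r+u−y)T) ⇒ (r+u−y) = ln(F/S)/T
ln(0.1376/0.1380) = -0.002903; /T ⇒ -0.008709
y = r + u − ln(F/S)/T = 0.0390 + 0.0181 + 0.008709 = 0.065809
y = 6.58%

6.58%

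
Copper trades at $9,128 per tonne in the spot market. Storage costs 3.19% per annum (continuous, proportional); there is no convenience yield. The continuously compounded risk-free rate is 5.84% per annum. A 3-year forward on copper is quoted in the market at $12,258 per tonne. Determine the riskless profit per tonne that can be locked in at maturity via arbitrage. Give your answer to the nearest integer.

$290 per tonne

Fair forward: F* = S·e^(carry·T), with carry = (r + u) = 0.0584 + 0.0319 = 0.0903
F* = 9128 · e^(0.0903 × 3) = 9128 · e^0.270900 = 9128 × 1.311144 = $11968.1224
Market $12258 > fair $11968.1224: forward overpriced → cash-and-carry (buy spot, short the forward).
At maturity, profit = |F_mkt − F*| = |12258 − 11968.1224| = $290 per tonne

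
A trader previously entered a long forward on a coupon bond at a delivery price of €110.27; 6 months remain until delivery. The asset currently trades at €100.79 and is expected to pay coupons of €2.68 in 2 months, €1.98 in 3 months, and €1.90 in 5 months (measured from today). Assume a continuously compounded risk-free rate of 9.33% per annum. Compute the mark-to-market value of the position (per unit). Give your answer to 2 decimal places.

-€10.85

PV(remaining coupons) I = 2.68·e^(−0.0933·2/12) + 1.98·e^(−0.0933·3/12) + 1.90·e^(−0.0933·5/12) = 6.4006
Current forward F = (S − I)·e^(rT) = (100.79 − 6.4006)·e^(0.0933·6/12) = 94.3894 × 1.047755 = 98.8970
Value (long) = (F − K)·e^(−rT) = (98.8970 − 110.27) × 0.954421 = -10.8546
Value = -€10.85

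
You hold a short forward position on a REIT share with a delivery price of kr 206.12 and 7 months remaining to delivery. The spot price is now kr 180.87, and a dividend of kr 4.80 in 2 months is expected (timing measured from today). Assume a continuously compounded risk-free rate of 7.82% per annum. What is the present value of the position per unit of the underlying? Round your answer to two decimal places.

kr 20.80

PV(remaining dividends) I = 4.80·e^(−0.0782·2/12) = 4.7378
Current forward F = (S − I)·e^(rT) = (180.87 − 4.7378)·e^(0.0782·7/12) = 176.1322 × 1.046673 = 184.3528
Value (long) = (F − K)·e^(−rT) = (184.3528 − 206.12) × 0.955408 = -20.7966
Short position value = −(long value) = kr 20.80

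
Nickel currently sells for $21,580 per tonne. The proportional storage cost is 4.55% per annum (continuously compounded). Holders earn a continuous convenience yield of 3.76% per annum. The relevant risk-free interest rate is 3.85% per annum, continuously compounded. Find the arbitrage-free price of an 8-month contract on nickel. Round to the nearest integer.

Net carry = r + u − y = 0.0385 + 0.0455 − 0.0376 = 0.0464
F = S·e^((r+u−y)T) = 21580 · e^(0.0464 × 8/12) = 21580 · e^0.030933
= 21580 × 1.031416 = $22,258 per tonne

$22,258 per tonne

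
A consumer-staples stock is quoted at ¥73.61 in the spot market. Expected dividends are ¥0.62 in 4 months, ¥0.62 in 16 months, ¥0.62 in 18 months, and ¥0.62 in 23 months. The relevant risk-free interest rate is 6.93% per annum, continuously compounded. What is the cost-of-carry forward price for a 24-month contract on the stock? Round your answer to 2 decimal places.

PV(dividends) I = 0.62·e^(−0.0693·4/12) + 0.62·e^(−0.0693·16/12) + 0.62·e^(−0.0693·18/12) + 0.62·e^(−0.0693·23/12)
I = 0.6058 + 0.5653 + 0.5588 + 0.5429 = 2.2728
F = (S − I)·e^(rT) = (73.61 − 2.2728) · e^(0.0693·24/12)
= 71.3372 · e^0.138600 = 71.3372 × 1.148665 = ¥81.94

¥81.94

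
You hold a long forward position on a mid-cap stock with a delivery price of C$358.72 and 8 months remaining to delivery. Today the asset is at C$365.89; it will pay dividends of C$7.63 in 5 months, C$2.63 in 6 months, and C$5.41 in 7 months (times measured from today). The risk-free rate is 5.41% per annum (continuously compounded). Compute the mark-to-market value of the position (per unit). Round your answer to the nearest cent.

PV(remaining dividends) I = 7.63·e^(−0.0541·5/12) + 2.63·e^(−0.0541·6/12) + 5.41·e^(−0.0541·7/12) = 15.2617
Current forward F = (S − I)·e^(rT) = (365.89 − 15.2617)·e^(0.0541·8/12) = 350.6283 × 1.036725 = 363.5051
Value (long) = (F − K)·e^(−rT) = (363.5051 − 358.72) × 0.964576 = 4.6156
Value = C$4.62

C$4.62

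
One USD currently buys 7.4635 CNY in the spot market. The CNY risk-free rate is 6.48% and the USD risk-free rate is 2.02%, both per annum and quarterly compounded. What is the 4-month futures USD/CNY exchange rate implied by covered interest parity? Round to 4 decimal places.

7.5741

By covered interest parity, F = S · (1+r_CNY/4)^(4T) / (1+r_USD/4)^(4T)
= 7.4635 × 1.021658 / 1.006739 = 7.4635 × 1.014819
F = 7.5741 CNY per USD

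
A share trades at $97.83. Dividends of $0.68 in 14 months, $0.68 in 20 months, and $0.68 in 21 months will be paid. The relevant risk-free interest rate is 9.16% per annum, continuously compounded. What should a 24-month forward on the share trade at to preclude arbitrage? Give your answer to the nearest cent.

PV(dividends) I = 0.68·e^(−0.0916·14/12) + 0.68·e^(−0.0916·20/12) + 0.68·e^(−0.0916·21/12)
I = 0.6111 + 0.5837 + 0.5793 = 1.7741
F = (S − I)·e^(rT) = (97.83 − 1.7741) · e^(0.0916·24/12)
= 96.0559 · e^0.183200 = 96.0559 × 1.201055 = $115.37

$115.37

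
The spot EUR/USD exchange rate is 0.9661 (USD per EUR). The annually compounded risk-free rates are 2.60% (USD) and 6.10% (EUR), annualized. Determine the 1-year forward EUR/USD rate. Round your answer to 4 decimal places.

0.9342

By covered interest parity, F = S · (1+r_USD)^T / (1+r_EUR)^T
= 0.9661 × 1.026000 / 1.061000 = 0.9661 × 0.967012
F = 0.9342 USD per EUR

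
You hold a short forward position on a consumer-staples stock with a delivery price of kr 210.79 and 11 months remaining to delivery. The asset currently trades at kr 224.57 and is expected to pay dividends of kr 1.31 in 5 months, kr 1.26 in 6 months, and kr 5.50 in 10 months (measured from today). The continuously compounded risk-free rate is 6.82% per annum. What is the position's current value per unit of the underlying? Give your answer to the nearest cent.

PV(remaining dividends) I = 1.31·e^(−0.0682·5/12) + 1.26·e^(−0.0682·6/12) + 5.50·e^(−0.0682·10/12) = 7.6872
Current forward F = (S − I)·e^(rT) = (224.57 − 7.6872)·e^(0.0682·11/12) = 216.8828 × 1.064512 = 230.8743
Value (long) = (F − K)·e^(−rT) = (230.8743 − 210.79) × 0.939397 = 18.8671
Short position value = −(long value) = -kr 18.87

-kr 18.87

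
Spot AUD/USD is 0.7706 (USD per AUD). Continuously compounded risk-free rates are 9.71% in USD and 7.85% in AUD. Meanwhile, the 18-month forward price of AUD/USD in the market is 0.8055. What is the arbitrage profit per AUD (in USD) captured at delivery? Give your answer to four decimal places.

Fair forward: F* = S·e^(carry·T), with carry = (r_USD − r_AUD) = 0.0971 − 0.0785 = 0.0186
F* = 0.7706 · e^(0.0186 × 18/12) = 0.7706 · e^0.027900 = 0.7706 × 1.028293 = 0.7924
Market 0.8055 > fair 0.7924: forward overpriced → cash-and-carry (buy spot, short the forward).
At maturity, profit = |F_mkt − F*| = |0.8055 − 0.7924| = 0.0131 per AUD (in USD)

0.0131 per AUD (in USD)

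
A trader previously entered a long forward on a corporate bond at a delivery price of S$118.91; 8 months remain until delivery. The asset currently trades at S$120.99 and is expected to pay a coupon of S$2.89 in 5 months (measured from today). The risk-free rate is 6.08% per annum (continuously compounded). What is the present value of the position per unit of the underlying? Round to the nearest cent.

PV(remaining coupons) I = 2.89·e^(−0.0608·5/12) = 2.8177
Current forward F = (S − I)·e^(rT) = (120.99 − 2.8177)·e^(0.0608·8/12) = 118.1723 × 1.041366 = 123.0606
Value (long) = (F − K)·e^(−rT) = (123.0606 − 118.91) × 0.960277 = 3.9857
Value = S$3.99

S$3.99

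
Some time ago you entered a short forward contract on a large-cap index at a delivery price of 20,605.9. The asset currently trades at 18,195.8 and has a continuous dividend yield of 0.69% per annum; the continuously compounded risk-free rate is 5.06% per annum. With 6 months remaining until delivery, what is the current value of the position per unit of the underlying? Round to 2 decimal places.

1957.98

Current fair forward for the remaining 6 months: F = S·e^((r − q)·T), (r − q) = 0.0506 − 0.0069 = 0.0437
F = 18195.8 · e^(0.0437 × 6/12) = 18195.8 × 1.02209046 = 18597.7536
Value of long forward = (F − K)·e^(−rT) = (18597.7536 − 20605.9) · e^(−0.0506·6/12)
= -2008.1464 × 0.97501736 = -1957.98
Short position value = −(long value) = 1957.98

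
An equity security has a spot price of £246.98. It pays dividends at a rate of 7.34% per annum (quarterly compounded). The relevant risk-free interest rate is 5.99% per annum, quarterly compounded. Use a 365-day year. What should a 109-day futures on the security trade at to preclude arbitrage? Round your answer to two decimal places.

F = S · (1+r/4)^(4T) / (1+q/4)^(4T)
= 246.98 × 1.017914 / 1.021958 = 246.98 × 0.996043
F = £246.00

£246.00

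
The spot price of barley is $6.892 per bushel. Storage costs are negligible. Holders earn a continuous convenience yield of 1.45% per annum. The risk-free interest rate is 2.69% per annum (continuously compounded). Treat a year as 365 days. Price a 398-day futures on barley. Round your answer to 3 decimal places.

Net carry = r + u − y = 0.0269 + 0.0000 − 0.0145 = 0.0124
F = S·e^((r+u−y)T) = 6.892 · e^(0.0124 × 398/365) = 6.892 · e^0.013521
= 6.892 × 1.013613 = $6.986 per bushel

$6.986 per bushel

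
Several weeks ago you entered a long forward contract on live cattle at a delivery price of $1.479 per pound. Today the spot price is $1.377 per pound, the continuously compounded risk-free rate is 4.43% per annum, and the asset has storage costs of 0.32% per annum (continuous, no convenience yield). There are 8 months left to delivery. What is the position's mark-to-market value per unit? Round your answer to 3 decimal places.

-$0.056 per pound

Current fair forward for the remaining 8 months: F = S·e^((r + u)·T), (r + u) = 0.0443 + 0.0032 = 0.0475
F = 1.377 · e^(0.0475 × 8/12) = 1.377 × 1.032173 = 1.4213
Value of long forward = (F − K)·e^(−rT) = (1.4213 − 1.479) · e^(−0.0443·8/12)
= -0.0577 × 0.970899 = -0.056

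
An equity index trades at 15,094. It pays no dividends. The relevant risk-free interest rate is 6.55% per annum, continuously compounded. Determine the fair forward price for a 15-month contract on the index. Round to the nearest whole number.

F = S·e^(rT) = 15094 · e^(0.0655 × 15/12)
= 15094 · e^0.081875 = 15094 × 1.085320
F = 16,382

16,382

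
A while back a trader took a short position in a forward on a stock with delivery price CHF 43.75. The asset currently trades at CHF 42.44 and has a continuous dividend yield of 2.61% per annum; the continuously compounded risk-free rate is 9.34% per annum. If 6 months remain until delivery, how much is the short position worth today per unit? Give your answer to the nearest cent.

-CHF 0.14

Current fair forward for the remaining 6 months: F = S·e^((r − q)·T), (r − q) = 0.0934 − 0.0261 = 0.0673
F = 42.44 · e^(0.0673 × 6/12) = 42.44 × 1.034223 = 43.8924
Value of long forward = (F − K)·e^(−rT) = (43.8924 − 43.75) · e^(−0.0934·6/12)
= 0.1424 × 0.954374 = 0.14
Short position value = −(long value) = -CHF 0.14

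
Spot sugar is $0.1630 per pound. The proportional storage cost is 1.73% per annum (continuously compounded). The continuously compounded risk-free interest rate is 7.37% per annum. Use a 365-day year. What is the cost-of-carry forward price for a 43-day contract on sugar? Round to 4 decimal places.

$0.1648 per pound

Net carry = r + u − y = 0.0737 + 0.0173 − 0.0000 = 0.0910
F = S·e^((r+u−y)T) = 0.1630 · e^(0.0910 × 43/365) = 0.1630 · e^0.010721
= 0.1630 × 1.010779 = $0.1648 per pound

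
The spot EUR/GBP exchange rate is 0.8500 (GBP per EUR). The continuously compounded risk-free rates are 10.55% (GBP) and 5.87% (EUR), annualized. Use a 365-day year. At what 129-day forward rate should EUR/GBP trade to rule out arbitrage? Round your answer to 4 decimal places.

0.8642

F = S·e^((r_GBP − r_EUR)T) = 0.8500 · e^((0.1055 − 0.0587) × 129/365)
= 0.8500 · e^0.016540 = 0.8500 × 1.016678
F = 0.8642 GBP per EUR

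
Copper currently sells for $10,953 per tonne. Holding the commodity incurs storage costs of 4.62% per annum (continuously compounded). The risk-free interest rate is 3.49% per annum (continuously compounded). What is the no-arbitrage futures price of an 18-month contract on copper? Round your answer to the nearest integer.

Net carry = r + u − y = 0.0349 + 0.0462 − 0.0000 = 0.0811
F = S·e^((r+u−y)T) = 10953 · e^(0.0811 × 18/12) = 10953 · e^0.121650
= 10953 × 1.129359 = $12,370 per tonne

$12,370 per tonne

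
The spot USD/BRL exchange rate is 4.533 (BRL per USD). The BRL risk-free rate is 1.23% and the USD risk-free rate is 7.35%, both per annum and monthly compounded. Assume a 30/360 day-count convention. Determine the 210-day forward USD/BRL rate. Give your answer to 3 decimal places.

By covered interest parity, F = S · (1+r_BRL/12)^(12T) / (1+r_USD/12)^(12T)
= 4.533 × 1.007197 / 1.043671 = 4.533 × 0.965052
F = 4.375 BRL per USD

4.375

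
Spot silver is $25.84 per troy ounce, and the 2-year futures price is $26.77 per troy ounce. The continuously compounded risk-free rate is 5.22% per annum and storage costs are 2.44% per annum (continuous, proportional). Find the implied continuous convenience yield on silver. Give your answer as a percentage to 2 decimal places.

F = S·e^((r+u−y)T) ⇒ (r+u−y) = ln(F/S)/T
ln(26.77/25.84) = 0.035358; /T ⇒ 0.017679
y = r + u − ln(F/S)/T = 0.0522 + 0.0244 − 0.017679 = 0.058921
y = 5.89%

5.89%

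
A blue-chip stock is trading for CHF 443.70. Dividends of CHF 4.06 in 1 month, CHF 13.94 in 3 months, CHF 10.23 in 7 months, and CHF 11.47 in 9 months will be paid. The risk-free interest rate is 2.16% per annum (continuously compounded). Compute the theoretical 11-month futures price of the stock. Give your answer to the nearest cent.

CHF 412.48

PV(dividends) I = 4.06·e^(−0.0216·1/12) + 13.94·e^(−0.0216·3/12) + 10.23·e^(−0.0216·7/12) + 11.47·e^(−0.0216·9/12)
I = 4.0527 + 13.8649 + 10.1019 + 11.2857 = 39.3052
F = (S − I)·e^(rT) = (443.70 − 39.3052) · e^(0.0216·11/12)
= 404.3948 · e^0.019800 = 404.3948 × 1.019997 = CHF 412.48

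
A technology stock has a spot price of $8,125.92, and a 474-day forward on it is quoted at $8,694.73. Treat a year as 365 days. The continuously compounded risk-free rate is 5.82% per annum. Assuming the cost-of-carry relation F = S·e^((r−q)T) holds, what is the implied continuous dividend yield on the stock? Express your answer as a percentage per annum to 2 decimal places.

From F = S·e^((r−q)T): (r − q) = ln(F/S)/T
ln(8694.73/8125.92) = ln(1.069999) = 0.067658
(r − q) = 0.067658 / (474/365) = 0.052100
q = r − ln(F/S)/T = 0.0582 − 0.052100 = 0.006100
q = 0.61%

0.61%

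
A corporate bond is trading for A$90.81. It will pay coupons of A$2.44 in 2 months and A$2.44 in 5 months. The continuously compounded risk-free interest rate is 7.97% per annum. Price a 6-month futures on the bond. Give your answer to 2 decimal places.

PV(coupons) I = 2.44·e^(−0.0797·2/12) + 2.44·e^(−0.0797·5/12)
I = 2.4078 + 2.3603 = 4.7681
F = (S − I)·e^(rT) = (90.81 − 4.7681) · e^(0.0797·6/12)
= 86.0419 · e^0.039850 = 86.0419 × 1.040655 = A$89.54

A$89.54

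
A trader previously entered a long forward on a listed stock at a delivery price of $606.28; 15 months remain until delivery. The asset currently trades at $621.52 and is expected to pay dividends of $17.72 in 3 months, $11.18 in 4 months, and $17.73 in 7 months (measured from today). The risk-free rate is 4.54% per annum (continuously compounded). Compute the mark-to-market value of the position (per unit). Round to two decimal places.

PV(remaining dividends) I = 17.72·e^(−0.0454·3/12) + 11.18·e^(−0.0454·4/12) + 17.73·e^(−0.0454·7/12) = 45.7987
Current forward F = (S − I)·e^(rT) = (621.52 − 45.7987)·e^(0.0454·15/12) = 575.7213 × 1.058391 = 609.3382
Value (long) = (F − K)·e^(−rT) = (609.3382 − 606.28) × 0.944830 = 2.8895
Value = $2.89

$2.89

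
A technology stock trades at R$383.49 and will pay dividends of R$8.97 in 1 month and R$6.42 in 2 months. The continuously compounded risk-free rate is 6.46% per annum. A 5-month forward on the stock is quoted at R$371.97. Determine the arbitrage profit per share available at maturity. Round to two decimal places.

R$6.29 per share

PV(dividends) I = 8.97·e^(−0.0646·1/12) + 6.42·e^(−0.0646·2/12) = 15.2731
Fair forward F* = (S − I)·e^(rT) = (383.49 − 15.2731)·e^0.026917 = 368.2169 × 1.027283 = 378.2630
Market R$371.97 < fair 378.2630: forward underpriced → reverse cash-and-carry (short the stock, invest proceeds at r, pay the dividends, go long the forward).
Profit at T = |F_mkt − F*| = |371.97 − 378.2630| = R$6.29 per share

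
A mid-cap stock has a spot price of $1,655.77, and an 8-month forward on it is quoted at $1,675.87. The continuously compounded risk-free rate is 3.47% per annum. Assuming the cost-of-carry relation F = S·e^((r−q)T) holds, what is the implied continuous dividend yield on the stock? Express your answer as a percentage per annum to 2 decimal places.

1.66%

From F = S·e^((r−q)T): (r − q) = ln(F/S)/T
ln(1675.87/1655.77) = ln(1.012139) = 0.012066
(r − q) = 0.012066 / (8/12) = 0.018099
q = r − ln(F/S)/T = 0.0347 − 0.018099 = 0.016601
q = 1.66%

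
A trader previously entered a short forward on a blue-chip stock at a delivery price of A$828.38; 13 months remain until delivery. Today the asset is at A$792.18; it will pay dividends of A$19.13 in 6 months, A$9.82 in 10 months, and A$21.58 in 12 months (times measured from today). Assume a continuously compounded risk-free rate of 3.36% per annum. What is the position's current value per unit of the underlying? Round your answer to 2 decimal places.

PV(remaining dividends) I = 19.13·e^(−0.0336·6/12) + 9.82·e^(−0.0336·10/12) + 21.58·e^(−0.0336·12/12) = 49.2271
Current forward F = (S − I)·e^(rT) = (792.18 − 49.2271)·e^(0.0336·13/12) = 742.9529 × 1.037071 = 770.4949
Value (long) = (F − K)·e^(−rT) = (770.4949 − 828.38) × 0.964255 = -55.8160
Short position value = −(long value) = A$55.82

A$55.82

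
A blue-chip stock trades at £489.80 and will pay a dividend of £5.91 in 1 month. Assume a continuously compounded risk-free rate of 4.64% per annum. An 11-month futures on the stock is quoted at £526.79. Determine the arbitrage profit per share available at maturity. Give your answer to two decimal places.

PV(dividends) I = 5.91·e^(−0.0464·1/12) = 5.8872
Fair futures F* = (S − I)·e^(rT) = (489.80 − 5.8872)·e^0.042533 = 483.9128 × 1.043450 = 504.9388
Market £526.79 > fair 504.9388: forward overpriced → cash-and-carry (borrow at r, buy the stock and collect the dividends, short the forward).
Profit at T = |F_mkt − F*| = |526.79 − 504.9388| = £21.85 per share

£21.85 per share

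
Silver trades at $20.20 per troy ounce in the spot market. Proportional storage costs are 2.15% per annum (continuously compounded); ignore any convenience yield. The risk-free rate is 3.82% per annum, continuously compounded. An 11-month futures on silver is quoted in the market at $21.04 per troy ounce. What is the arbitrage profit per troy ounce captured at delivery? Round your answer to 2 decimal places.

Fair futures: F* = S·e^(carry·T), with carry = (r + u) = 0.0382 + 0.0215 = 0.0597
F* = 20.20 · e^(0.0597 × 11/12) = 20.20 · e^0.054725 = 20.20 × 1.056250 = $21.3362
Market $21.04 < fair $21.3362: forward underpriced → reverse cash-and-carry (short spot, go long the forward).
At maturity, profit = |F_mkt − F*| = |21.04 − 21.3362| = $0.30 per troy ounce

$0.30 per troy ounce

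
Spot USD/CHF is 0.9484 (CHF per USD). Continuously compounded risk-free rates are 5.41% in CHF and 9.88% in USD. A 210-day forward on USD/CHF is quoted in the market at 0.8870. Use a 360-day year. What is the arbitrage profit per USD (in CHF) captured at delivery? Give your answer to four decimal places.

Fair forward: F* = S·e^(carry·T), with carry = (r_CHF − r_USD) = 0.0541 − 0.0988 = -0.0447
F* = 0.9484 · e^(-0.0447 × 210/360) = 0.9484 · e^-0.026075 = 0.9484 × 0.974262 = 0.9240
Market 0.8870 < fair 0.9240: forward underpriced → reverse cash-and-carry (short spot, go long the forward).
At maturity, profit = |F_mkt − F*| = |0.8870 − 0.9240| = 0.0370 per USD (in CHF)

0.0370 per USD (in CHF)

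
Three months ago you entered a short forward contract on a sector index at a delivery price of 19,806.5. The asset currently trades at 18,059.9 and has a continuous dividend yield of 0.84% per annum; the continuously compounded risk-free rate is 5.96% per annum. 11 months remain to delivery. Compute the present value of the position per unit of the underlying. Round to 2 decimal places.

Current fair forward for the remaining 11 months: F = S·e^((r − q)·T), (r − q) = 0.0596 − 0.0084 = 0.0512
F = 18059.9 · e^(0.0512 × 11/12) = 18059.9 × 1.04805214 = 18927.7168
Value of long forward = (F − K)·e^(−rT) = (18927.7168 − 19806.5) · e^(−0.0596·11/12)
= -878.7832 × 0.94683226 = -832.06
Short position value = −(long value) = 832.06

832.06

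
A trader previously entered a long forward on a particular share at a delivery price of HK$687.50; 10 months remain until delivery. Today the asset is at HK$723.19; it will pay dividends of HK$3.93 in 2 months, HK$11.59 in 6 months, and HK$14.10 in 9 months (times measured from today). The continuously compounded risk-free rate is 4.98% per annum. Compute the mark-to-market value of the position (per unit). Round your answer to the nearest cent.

HK$34.85

PV(remaining dividends) I = 3.93·e^(−0.0498·2/12) + 11.59·e^(−0.0498·6/12) + 14.10·e^(−0.0498·9/12) = 28.7856
Current forward F = (S − I)·e^(rT) = (723.19 − 28.7856)·e^(0.0498·10/12) = 694.4044 × 1.042373 = 723.8284
Value (long) = (F − K)·e^(−rT) = (723.8284 − 687.50) × 0.959349 = 34.8516
Value = HK$34.85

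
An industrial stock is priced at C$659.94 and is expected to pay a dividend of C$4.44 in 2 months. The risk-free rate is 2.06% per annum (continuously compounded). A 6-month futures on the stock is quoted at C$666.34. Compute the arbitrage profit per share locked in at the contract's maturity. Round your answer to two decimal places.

PV(dividends) I = 4.44·e^(−0.0206·2/12) = 4.4248
Fair futures F* = (S − I)·e^(rT) = (659.94 − 4.4248)·e^0.010300 = 655.5152 × 1.010353 = 662.3017
Market C$666.34 > fair 662.3017: forward overpriced → cash-and-carry (borrow at r, buy the stock and collect the dividends, short the forward).
Profit at T = |F_mkt − F*| = |666.34 − 662.3017| = C$4.04 per share

C$4.04 per share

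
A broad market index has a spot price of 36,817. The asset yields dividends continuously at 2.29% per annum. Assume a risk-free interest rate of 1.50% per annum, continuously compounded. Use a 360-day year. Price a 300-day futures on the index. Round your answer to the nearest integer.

36,575

F = S·e^((r − q)T) = 36817 · e^((0.0150 − 0.0229) × 300/360)
= 36817 · e^-0.006583 = 36817 × 0.993439
F = 36,575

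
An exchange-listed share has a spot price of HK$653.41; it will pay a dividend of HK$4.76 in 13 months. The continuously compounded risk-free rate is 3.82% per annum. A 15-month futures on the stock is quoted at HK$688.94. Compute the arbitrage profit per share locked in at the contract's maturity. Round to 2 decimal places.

PV(dividends) I = 4.76·e^(−0.0382·13/12) = 4.5670
Fair futures F* = (S − I)·e^(rT) = (653.41 − 4.5670)·e^0.047750 = 648.8430 × 1.048908 = 680.5766
Market HK$688.94 > fair 680.5766: forward overpriced → cash-and-carry (borrow at r, buy the stock and collect the dividends, short the forward).
Profit at T = |F_mkt − F*| = |688.94 − 680.5766| = HK$8.36 per share

HK$8.36 per share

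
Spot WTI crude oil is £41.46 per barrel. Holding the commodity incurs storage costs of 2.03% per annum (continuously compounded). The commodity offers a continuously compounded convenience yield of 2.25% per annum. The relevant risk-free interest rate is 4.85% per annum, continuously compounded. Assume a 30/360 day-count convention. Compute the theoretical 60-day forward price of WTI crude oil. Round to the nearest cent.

£41.78 per barrel

Net carry = r + u − y = 0.0485 + 0.0203 − 0.0225 = 0.0463
F = S·e^((r+u−y)T) = 41.46 · e^(0.0463 × 60/360) = 41.46 · e^0.007717
= 41.46 × 1.007747 = £41.78 per barrel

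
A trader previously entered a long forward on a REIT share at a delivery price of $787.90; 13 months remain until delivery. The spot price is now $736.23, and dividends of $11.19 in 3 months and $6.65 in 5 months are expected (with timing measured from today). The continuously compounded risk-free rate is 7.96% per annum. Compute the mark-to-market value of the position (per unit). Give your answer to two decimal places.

-$3.98

PV(remaining dividends) I = 11.19·e^(−0.0796·3/12) + 6.65·e^(−0.0796·5/12) = 17.4026
Current forward F = (S − I)·e^(rT) = (736.23 − 17.4026)·e^(0.0796·13/12) = 718.8274 × 1.090061 = 783.5657
Value (long) = (F − K)·e^(−rT) = (783.5657 − 787.90) × 0.917380 = -3.9762
Value = -$3.98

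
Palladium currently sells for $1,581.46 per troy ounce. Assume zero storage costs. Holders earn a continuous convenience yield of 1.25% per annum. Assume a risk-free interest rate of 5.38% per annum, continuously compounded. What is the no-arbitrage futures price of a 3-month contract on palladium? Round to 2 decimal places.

$1,597.87 per troy ounce

Net carry = r + u − y = 0.0538 + 0.0000 − 0.0125 = 0.0413
F = S·e^((r+u−y)T) = 1581.46 · e^(0.0413 × 3/12) = 1581.46 · e^0.01032500
= 1581.46 × 1.01037849 = $1,597.87 per troy ounce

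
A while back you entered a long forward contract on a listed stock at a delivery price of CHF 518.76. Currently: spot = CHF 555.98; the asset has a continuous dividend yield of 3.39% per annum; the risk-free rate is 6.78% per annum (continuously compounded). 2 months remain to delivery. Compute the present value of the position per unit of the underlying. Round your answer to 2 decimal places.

Current fair forward for the remaining 2 months: F = S·e^((r − q)·T), (r − q) = 0.0678 − 0.0339 = 0.0339
F = 555.98 · e^(0.0339 × 2/12) = 555.98 × 1.005666 = 559.1302
Value of long forward = (F − K)·e^(−rT) = (559.1302 − 518.76) · e^(−0.0678·2/12)
= 40.3702 × 0.988764 = 39.92

CHF 39.92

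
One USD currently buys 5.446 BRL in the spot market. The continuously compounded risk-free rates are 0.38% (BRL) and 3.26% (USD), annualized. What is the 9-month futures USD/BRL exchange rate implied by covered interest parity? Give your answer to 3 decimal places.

F = S·e^((r_BRL − r_USD)T) = 5.446 · e^((0.0038 − 0.0326) × 9/12)
= 5.446 · e^-0.021600 = 5.446 × 0.978632
F = 5.330 BRL per USD

5.330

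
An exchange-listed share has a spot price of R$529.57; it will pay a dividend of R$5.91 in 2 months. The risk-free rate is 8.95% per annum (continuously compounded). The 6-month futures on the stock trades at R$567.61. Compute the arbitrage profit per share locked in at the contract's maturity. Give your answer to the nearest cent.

PV(dividends) I = 5.91·e^(−0.0895·2/12) = 5.8225
Fair futures F* = (S − I)·e^(rT) = (529.57 − 5.8225)·e^0.044750 = 523.7475 × 1.045766 = 547.7173
Market R$567.61 > fair 547.7173: forward overpriced → cash-and-carry (borrow at r, buy the stock and collect the dividends, short the forward).
Profit at T = |F_mkt − F*| = |567.61 − 547.7173| = R$19.89 per share

R$19.89 per share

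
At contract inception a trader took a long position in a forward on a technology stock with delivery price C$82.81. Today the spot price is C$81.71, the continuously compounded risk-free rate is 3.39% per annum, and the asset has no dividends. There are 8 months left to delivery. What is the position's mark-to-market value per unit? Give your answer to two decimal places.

Current fair forward for the remaining 8 months: F = S·e^(r·T), r = 0.0339
F = 81.71 · e^(0.0339 × 8/12) = 81.71 × 1.022857 = 83.5776
Value of long forward = (F − K)·e^(−rT) = (83.5776 − 82.81) · e^(−0.0339·8/12)
= 0.7676 × 0.977653 = 0.75

C$0.75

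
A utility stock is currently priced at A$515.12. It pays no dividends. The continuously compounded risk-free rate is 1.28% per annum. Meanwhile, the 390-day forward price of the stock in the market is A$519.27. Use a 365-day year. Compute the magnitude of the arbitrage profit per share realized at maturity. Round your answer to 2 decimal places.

Fair forward: F* = S·e^(carry·T), with carry = r = 0.0128
F* = 515.12 · e^(0.0128 × 390/365) = 515.12 · e^0.013677 = 515.12 × 1.013771 = A$522.2137
Market A$519.27 < fair A$522.2137: forward underpriced → reverse cash-and-carry (short spot, go long the forward).
At maturity, profit = |F_mkt − F*| = |519.27 − 522.2137| = A$2.94 per share

A$2.94 per share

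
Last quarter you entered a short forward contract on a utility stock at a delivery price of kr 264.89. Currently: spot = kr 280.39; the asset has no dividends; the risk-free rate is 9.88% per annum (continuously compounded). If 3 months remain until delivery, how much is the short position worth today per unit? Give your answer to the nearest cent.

Current fair forward for the remaining 3 months: F = S·e^(r·T), r = 0.0988
F = 280.39 · e^(0.0988 × 3/12) = 280.39 × 1.025008 = 287.4020
Value of long forward = (F − K)·e^(−rT) = (287.4020 − 264.89) · e^(−0.0988·3/12)
= 22.5120 × 0.975603 = 21.96
Short position value = −(long value) = -kr 21.96

-kr 21.96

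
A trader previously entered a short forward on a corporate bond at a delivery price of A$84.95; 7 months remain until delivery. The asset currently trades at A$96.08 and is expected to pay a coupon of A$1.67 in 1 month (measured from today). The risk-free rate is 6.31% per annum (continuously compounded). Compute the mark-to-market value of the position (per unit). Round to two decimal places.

PV(remaining coupons) I = 1.67·e^(−0.0631·1/12) = 1.6612
Current forward F = (S − I)·e^(rT) = (96.08 − 1.6612)·e^(0.0631·7/12) = 94.4188 × 1.037494 = 97.9589
Value (long) = (F − K)·e^(−rT) = (97.9589 − 84.95) × 0.963861 = 12.5388
Short position value = −(long value) = -A$12.54

-A$12.54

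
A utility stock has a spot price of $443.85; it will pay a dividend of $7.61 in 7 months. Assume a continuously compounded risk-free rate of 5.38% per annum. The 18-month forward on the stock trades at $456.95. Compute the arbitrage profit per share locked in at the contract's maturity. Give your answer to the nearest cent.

$16.21 per share

PV(dividends) I = 7.61·e^(−0.0538·7/12) = 7.3749
Fair forward F* = (S − I)·e^(rT) = (443.85 − 7.3749)·e^0.080700 = 436.4751 × 1.084046 = 473.1591
Market $456.95 < fair 473.1591: forward underpriced → reverse cash-and-carry (short the stock, invest proceeds at r, pay the dividends, go long the forward).
Profit at T = |F_mkt − F*| = |456.95 − 473.1591| = $16.21 per share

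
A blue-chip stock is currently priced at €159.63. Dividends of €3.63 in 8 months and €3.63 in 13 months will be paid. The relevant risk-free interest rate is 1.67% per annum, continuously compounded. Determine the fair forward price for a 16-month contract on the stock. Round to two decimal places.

€155.91

PV(dividends) I = 3.63·e^(−0.0167·8/12) + 3.63·e^(−0.0167·13/12)
I = 3.5898 + 3.5649 = 7.1547
F = (S − I)·e^(rT) = (159.63 − 7.1547) · e^(0.0167·16/12)
= 152.4753 · e^0.022267 = 152.4753 × 1.022517 = €155.91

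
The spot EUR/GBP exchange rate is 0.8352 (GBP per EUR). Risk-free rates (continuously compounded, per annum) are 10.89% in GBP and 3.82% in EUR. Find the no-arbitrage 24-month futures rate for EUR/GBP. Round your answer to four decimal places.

F = S·e^((r_GBP − r_EUR)T) = 0.8352 · e^((0.1089 − 0.0382) × 24/12)
= 0.8352 · e^0.141400 = 0.8352 × 1.151885
F = 0.9621 GBP per EUR

0.9621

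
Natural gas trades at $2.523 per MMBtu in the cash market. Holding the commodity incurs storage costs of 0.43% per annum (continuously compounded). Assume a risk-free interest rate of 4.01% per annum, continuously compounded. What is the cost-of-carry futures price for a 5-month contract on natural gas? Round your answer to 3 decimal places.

Net carry = r + u − y = 0.0401 + 0.0043 − 0.0000 = 0.0444
F = S·e^((r+u−y)T) = 2.523 · e^(0.0444 × 5/12) = 2.523 · e^0.018500
= 2.523 × 1.018672 = $2.570 per MMBtu

$2.570 per MMBtu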